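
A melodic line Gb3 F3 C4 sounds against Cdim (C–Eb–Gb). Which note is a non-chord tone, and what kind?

F3 is an escape tone.

The harmony at that moment is C diminished triad (C, Eb, Gb); F3 is not a chord tone.
It is approached by step down from Gb3 and left by leap up to C4.
Step in, leap out — an escape tone.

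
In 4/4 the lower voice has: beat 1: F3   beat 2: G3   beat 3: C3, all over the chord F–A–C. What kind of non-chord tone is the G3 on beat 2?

The harmony at that moment is F major triad (F, A, C); G3 is not a chord tone.
It is approached by step up from F3 and left by leap down to C3.
Step in, leap out, on a weak beat — an escape tone.

Escape tone.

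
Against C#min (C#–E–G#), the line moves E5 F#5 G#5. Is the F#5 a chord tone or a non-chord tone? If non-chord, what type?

The harmony at that moment is C# minor triad (C#, E, G#); F#5 is not a chord tone.
It is approached by step up from E5 and left by step up to G#5.
Step in, step out in the same direction — a passing tone.

Non-chord tone — a passing tone.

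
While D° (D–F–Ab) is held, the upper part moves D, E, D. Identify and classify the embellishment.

The harmony at that moment is D diminished triad (D, F, Ab); E is not a chord tone.
It is approached by step up from D and left by step down to D.
Step away and step back to the same note — a neighbor tone (upper neighbor).

E is a neighbor tone.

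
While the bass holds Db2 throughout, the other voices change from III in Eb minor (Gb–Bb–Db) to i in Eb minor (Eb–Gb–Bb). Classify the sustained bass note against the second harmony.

The harmony at that moment is Eb minor triad (Eb, Gb, Bb); Db2 is not a chord tone.
It is held over (the same pitch as the preceding Db2) and then sustained as the same pitch into the next harmony.
Sustained through a change of harmony — a pedal tone.

Pedal tone (pedal point).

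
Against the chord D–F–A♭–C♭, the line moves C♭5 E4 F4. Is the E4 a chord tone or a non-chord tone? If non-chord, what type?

Non-chord tone — an appoggiatura.

The harmony at that moment is D diminished seventh chord (D, F, A♭, C♭); E4 is not a chord tone.
It is approached by leap down from C♭5 and left by step up to F4.
Leap in, step out — an appoggiatura.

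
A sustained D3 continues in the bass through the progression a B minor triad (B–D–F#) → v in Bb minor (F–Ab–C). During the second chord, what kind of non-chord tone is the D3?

Pedal tone (pedal point).

The harmony at that moment is F minor triad (F, Ab, C); D3 is not a chord tone.
It is held over (the same pitch as the preceding D3) and then sustained as the same pitch into the next harmony.
Sustained through a change of harmony — a pedal tone.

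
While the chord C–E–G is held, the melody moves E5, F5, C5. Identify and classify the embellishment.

F5 is an escape tone.

The harmony at that moment is C major triad (C, E, G); F5 is not a chord tone.
It is approached by step up from E5 and left by leap down to C5.
Step in, leap out — an escape tone.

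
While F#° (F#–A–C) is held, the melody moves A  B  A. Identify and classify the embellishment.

The harmony at that moment is F# diminished triad (F#, A, C); B is not a chord tone.
It is approached by step up from A and left by step down to A.
Step away and step back to the same note — a neighbor tone (upper neighbor).

B is a neighbor tone.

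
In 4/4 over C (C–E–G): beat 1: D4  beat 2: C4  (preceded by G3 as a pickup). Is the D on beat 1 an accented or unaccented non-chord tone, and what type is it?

The harmony at that moment is C major triad (C, E, G); D4 is not a chord tone.
It is approached by leap up from G3 and left by step down to C4.
Leap in, step out — an appoggiatura.
It falls on the downbeat, so it is accented.

Accented appoggiatura.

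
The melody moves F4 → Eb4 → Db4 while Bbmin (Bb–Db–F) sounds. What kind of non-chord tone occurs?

The harmony at that moment is Bb minor triad (Bb, Db, F); Eb4 is not a chord tone.
It is approached by step down from F4 and left by step down to Db4.
Step in, step out in the same direction — a passing tone.

Eb4 is a passing tone.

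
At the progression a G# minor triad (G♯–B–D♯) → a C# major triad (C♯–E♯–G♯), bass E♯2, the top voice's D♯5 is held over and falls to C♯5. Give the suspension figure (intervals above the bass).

At the second chord the bass is E♯2. The suspended D♯5 lies a seventh above the bass; after resolving down by step to C♯5, the interval above the bass becomes a sixth.
Suspension figures are named by those two intervals: 7–6.

7–6 suspension.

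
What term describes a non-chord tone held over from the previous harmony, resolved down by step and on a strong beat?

Approach: by preparation — the pitch is first a chord tone, then held (tied or repeated) while the harmony changes under it. Departure: down by step. Metric position: strong.
A prepared dissonance that resolves downward by step — a suspension. (The same figure resolving upward would be a retardation.)

Suspension.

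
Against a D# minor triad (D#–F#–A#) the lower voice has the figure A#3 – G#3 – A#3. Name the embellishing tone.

The harmony at that moment is D# minor triad (D#, F#, A#); G#3 is not a chord tone.
It is approached by step down from A#3 and left by step up to A#3.
Step away and step back to the same note — a neighbor tone (lower neighbor).

G#3 is a neighbor tone.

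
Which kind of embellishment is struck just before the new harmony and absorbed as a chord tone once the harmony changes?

Approach: ahead of the chord change (typically by step), so it is dissonant against the current harmony. Departure: none — the same pitch is restated or held and is a chord tone of the new harmony.
Dissonant first, consonant once the harmony catches up: the note simply arrives early — an anticipation. (The reverse timing, consonant first and dissonant after the change, would be a suspension or retardation.)

Anticipation.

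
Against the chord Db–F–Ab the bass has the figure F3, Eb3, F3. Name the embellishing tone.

Eb3 is a neighbor tone.

The harmony at that moment is Db major triad (Db, F, Ab); Eb3 is not a chord tone.
It is approached by step down from F3 and left by step up to F3.
Step away and step back to the same note — a neighbor tone (lower neighbor).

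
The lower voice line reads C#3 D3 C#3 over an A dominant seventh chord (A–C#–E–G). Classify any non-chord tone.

The harmony at that moment is A dominant seventh chord (A, C#, E, G); D3 is not a chord tone.
It is approached by step up from C#3 and left by step down to C#3.
Step away and step back to the same note — a neighbor tone (upper neighbor).

D3 is a neighbor tone.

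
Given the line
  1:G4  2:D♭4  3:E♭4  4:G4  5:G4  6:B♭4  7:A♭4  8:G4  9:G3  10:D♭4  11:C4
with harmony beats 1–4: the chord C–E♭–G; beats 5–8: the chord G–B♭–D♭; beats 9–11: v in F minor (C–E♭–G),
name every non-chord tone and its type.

D♭4 (beat 2) — appoggiatura; A♭4 (beat 7) — passing tone; D♭4 (beat 10) — appoggiatura.

The harmony at that moment is C minor triad (C, E♭, G); D♭4 is not a chord tone.
It is approached by leap down from G4 and left by step up to E♭4.
Leap in, step out — an appoggiatura.
The harmony at that moment is G diminished triad (G, B♭, D♭); A♭4 is not a chord tone.
It is approached by step down from B♭4 and left by step down to G4.
Step in, step out in the same direction — a passing tone.
The harmony at that moment is C minor triad (C, E♭, G); D♭4 is not a chord tone.
It is approached by leap up from G3 and left by step down to C4.
Leap in, step out — an appoggiatura.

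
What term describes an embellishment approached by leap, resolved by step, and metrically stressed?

Approach: by leap. Departure: by step. Metric position: strong.
Leap in, step out, in a metrically strong position — an appoggiatura. (It is the mirror image of the escape tone, which steps in and leaps out from a weak position.)

Appoggiatura.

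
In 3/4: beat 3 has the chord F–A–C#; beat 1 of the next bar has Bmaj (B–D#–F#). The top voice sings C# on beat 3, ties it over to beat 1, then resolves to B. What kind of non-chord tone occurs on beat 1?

Suspension.

The harmony at that moment is B major triad (B, D#, F#); C# is not a chord tone.
It is held over (the same pitch as the preceding C#) and left by step down to B.
Held over from the previous chord and resolving down by step — a suspension.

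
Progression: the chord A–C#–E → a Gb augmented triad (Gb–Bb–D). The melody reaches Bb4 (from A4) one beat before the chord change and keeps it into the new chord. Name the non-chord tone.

The harmony at that moment is A major triad (A, C#, E); Bb4 is not a chord tone.
It is approached by step up from A4 and then sustained as the same pitch into the next harmony.
Arriving early and becoming a chord tone when the harmony changes — an anticipation.

Bb4 is an anticipation.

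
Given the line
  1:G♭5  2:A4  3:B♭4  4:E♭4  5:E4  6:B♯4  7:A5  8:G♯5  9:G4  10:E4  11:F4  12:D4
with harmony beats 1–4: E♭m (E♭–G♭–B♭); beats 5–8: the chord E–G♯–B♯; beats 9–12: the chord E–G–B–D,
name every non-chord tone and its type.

A4 (beat 2) — appoggiatura; A5 (beat 7) — appoggiatura; F4 (beat 11) — escape tone.

The harmony at that moment is E♭ minor triad (E♭, G♭, B♭); A4 is not a chord tone.
It is approached by leap down from G♭5 and left by step up to B♭4.
Leap in, step out — an appoggiatura.
The harmony at that moment is E augmented triad (E, G♯, B♯); A5 is not a chord tone.
It is approached by leap up from B♯4 and left by step down to G♯5.
Leap in, step out — an appoggiatura.
The harmony at that moment is E minor seventh chord (E, G, B, D); F4 is not a chord tone.
It is approached by step up from E4 and left by leap down to D4.
Step in, leap out — an escape tone.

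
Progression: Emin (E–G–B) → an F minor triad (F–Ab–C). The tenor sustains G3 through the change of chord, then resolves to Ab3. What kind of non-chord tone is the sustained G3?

G3 is a retardation.

The harmony at that moment is F minor triad (F, Ab, C); G3 is not a chord tone.
It is held over (the same pitch as the preceding G3) and left by step up to Ab3.
Held over from the previous chord and resolving up by step — a retardation.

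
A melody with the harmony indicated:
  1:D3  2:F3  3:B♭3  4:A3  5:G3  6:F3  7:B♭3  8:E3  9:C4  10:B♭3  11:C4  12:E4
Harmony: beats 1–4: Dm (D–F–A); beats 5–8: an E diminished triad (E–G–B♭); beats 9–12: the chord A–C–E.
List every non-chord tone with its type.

B♭3 (beat 3) — appoggiatura; F3 (beat 6) — escape tone; B♭3 (beat 10) — neighbor tone.

The harmony at that moment is D minor triad (D, F, A); B♭3 is not a chord tone.
It is approached by leap up from F3 and left by step down to A3.
Leap in, step out — an appoggiatura.
The harmony at that moment is E diminished triad (E, G, B♭); F3 is not a chord tone.
It is approached by step down from G3 and left by leap up to B♭3.
Step in, leap out — an escape tone.
The harmony at that moment is A minor triad (A, C, E); B♭3 is not a chord tone.
It is approached by step down from C4 and left by step up to C4.
Step away and step back to the same note — a neighbor tone (lower neighbor).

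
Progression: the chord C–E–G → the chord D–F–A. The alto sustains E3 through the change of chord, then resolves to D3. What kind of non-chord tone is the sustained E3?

The harmony at that moment is D minor triad (D, F, A); E3 is not a chord tone.
It is held over (the same pitch as the preceding E3) and left by step down to D3.
Held over from the previous chord and resolving down by step — a suspension.

E3 is a suspension.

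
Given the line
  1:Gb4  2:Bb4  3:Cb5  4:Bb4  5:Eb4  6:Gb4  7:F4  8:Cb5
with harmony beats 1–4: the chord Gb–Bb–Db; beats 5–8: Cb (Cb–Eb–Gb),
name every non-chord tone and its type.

The harmony at that moment is Gb major triad (Gb, Bb, Db); Cb5 is not a chord tone.
It is approached by step up from Bb4 and left by step down to Bb4.
Step away and step back to the same note — a neighbor tone (upper neighbor).
The harmony at that moment is Cb major triad (Cb, Eb, Gb); F4 is not a chord tone.
It is approached by step down from Gb4 and left by leap up to Cb5.
Step in, leap out — an escape tone.

Cb5 (beat 3) — neighbor tone; F4 (beat 7) — escape tone.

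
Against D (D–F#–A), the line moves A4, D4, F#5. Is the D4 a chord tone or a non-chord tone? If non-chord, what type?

D major triad contains D, F#, A; D is the root, so it is a chord tone.

Chord tone (the root of D major triad).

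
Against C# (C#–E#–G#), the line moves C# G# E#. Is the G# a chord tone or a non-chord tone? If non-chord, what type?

C# major triad contains C#, E#, G#; G# is the fifth, so it is a chord tone.

Chord tone (the fifth of C# major triad).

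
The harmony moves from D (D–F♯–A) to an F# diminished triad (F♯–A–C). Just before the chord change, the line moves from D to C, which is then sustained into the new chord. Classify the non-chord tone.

The harmony at that moment is D major triad (D, F♯, A); C is not a chord tone.
It is approached by step down from D and then sustained as the same pitch into the next harmony.
Arriving early and becoming a chord tone when the harmony changes — an anticipation.

C is an anticipation.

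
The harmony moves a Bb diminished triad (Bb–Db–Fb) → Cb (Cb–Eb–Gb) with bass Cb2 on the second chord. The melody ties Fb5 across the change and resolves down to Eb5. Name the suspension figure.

4–3 suspension.

At the second chord the bass is Cb2. The suspended Fb5 lies a fourth above the bass; after resolving down by step to Eb5, the interval above the bass becomes a third.
Suspension figures are named by those two intervals: 4–3.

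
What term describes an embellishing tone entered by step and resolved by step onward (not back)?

Passing tone.

Approach: by step. Departure: by step, continuing in the same direction.
Stepwise on both sides with no change of direction means the note fills in the space between two different chord tones — a passing tone. (Had it turned back to its starting note it would be a neighbor tone instead.)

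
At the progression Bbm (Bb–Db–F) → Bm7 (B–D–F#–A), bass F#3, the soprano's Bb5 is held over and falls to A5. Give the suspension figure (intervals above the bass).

4–3 suspension.

At the second chord the bass is F#3. The suspended Bb5 lies a fourth above the bass; after resolving down by step to A5, the interval above the bass becomes a third.
Suspension figures are named by those two intervals: 4–3.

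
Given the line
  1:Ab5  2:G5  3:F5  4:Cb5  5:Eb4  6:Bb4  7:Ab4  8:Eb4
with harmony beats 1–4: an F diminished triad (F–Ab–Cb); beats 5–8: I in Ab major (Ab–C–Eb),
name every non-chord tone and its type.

G5 (beat 2) — passing tone; Bb4 (beat 6) — appoggiatura.

The harmony at that moment is F diminished triad (F, Ab, Cb); G5 is not a chord tone.
It is approached by step down from Ab5 and left by step down to F5.
Step in, step out in the same direction — a passing tone.
The harmony at that moment is Ab major triad (Ab, C, Eb); Bb4 is not a chord tone.
It is approached by leap up from Eb4 and left by step down to Ab4.
Leap in, step out — an appoggiatura.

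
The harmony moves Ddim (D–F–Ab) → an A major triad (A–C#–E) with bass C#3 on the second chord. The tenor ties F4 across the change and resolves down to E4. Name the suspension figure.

At the second chord the bass is C#3. The suspended F4 lies a fourth above the bass; after resolving down by step to E4, the interval above the bass becomes a third.
Suspension figures are named by those two intervals: 4–3.

4–3 suspension.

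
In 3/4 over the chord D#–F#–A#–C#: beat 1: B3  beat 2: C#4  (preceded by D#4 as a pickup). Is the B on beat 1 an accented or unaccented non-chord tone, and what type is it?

Accented appoggiatura.

The harmony at that moment is D# minor seventh chord (D#, F#, A#, C#); B3 is not a chord tone.
It is approached by leap down from D#4 and left by step up to C#4.
Leap in, step out — an appoggiatura.
It falls on the downbeat, so it is accented.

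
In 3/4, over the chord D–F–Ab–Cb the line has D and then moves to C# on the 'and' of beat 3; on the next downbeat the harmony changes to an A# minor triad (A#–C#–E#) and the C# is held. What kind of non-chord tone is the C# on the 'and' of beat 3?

The harmony at that moment is D diminished seventh chord (D, F, Ab, Cb); C# is not a chord tone.
It is approached by step down from D and then sustained as the same pitch into the next harmony.
Arriving early and becoming a chord tone when the harmony changes — an anticipation.

Anticipation.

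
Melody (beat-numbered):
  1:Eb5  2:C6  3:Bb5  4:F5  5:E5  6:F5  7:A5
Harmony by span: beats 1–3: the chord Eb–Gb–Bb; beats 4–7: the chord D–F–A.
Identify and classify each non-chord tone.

C6 (beat 2) — appoggiatura; E5 (beat 5) — neighbor tone.

The harmony at that moment is Eb minor triad (Eb, Gb, Bb); C6 is not a chord tone.
It is approached by leap up from Eb5 and left by step down to Bb5.
Leap in, step out — an appoggiatura.
The harmony at that moment is D minor triad (D, F, A); E5 is not a chord tone.
It is approached by step down from F5 and left by step up to F5.
Step away and step back to the same note — a neighbor tone (lower neighbor).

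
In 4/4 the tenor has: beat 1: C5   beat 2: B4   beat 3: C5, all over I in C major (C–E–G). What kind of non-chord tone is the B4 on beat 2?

Lower neighbor tone.

The harmony at that moment is C major triad (C, E, G); B4 is not a chord tone.
It is approached by step down from C5 and left by step up to C5.
Step away and step back to the same note — a neighbor tone (lower neighbor).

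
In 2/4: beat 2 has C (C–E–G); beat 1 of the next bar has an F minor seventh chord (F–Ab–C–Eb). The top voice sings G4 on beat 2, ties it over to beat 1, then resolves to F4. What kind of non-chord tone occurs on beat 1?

Suspension.

The harmony at that moment is F minor seventh chord (F, Ab, C, Eb); G4 is not a chord tone.
It is held over (the same pitch as the preceding G4) and left by step down to F4.
Held over from the previous chord and resolving down by step — a suspension.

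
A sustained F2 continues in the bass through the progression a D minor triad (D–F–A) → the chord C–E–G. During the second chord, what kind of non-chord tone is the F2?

Pedal tone (pedal point).

The harmony at that moment is C major triad (C, E, G); F2 is not a chord tone.
It is held over (the same pitch as the preceding F2) and then sustained as the same pitch into the next harmony.
Sustained through a change of harmony — a pedal tone.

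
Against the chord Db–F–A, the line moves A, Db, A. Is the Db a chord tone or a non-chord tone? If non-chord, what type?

Chord tone (the root of Db augmented triad).

Db augmented triad contains Db, F, A; Db is the root, so it is a chord tone.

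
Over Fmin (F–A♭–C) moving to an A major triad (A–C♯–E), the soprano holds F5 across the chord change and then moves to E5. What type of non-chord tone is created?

The harmony at that moment is A major triad (A, C♯, E); F5 is not a chord tone.
It is held over (the same pitch as the preceding F5) and left by step down to E5.
Held over from the previous chord and resolving down by step — a suspension.

F5 is a suspension.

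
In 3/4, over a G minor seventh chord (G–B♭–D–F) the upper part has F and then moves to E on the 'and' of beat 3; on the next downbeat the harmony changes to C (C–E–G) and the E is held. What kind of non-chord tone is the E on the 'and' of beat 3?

Anticipation.

The harmony at that moment is G minor seventh chord (G, B♭, D, F); E is not a chord tone.
It is approached by step down from F and then sustained as the same pitch into the next harmony.
Arriving early and becoming a chord tone when the harmony changes — an anticipation.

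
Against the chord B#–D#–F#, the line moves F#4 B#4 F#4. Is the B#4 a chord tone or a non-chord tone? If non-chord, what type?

B# diminished triad contains B#, D#, F#; B# is the root, so it is a chord tone.

Chord tone (the root of B# diminished triad).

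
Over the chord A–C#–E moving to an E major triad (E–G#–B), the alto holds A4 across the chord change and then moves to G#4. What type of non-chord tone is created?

A4 is a suspension.

The harmony at that moment is E major triad (E, G#, B); A4 is not a chord tone.
It is held over (the same pitch as the preceding A4) and left by step down to G#4.
Held over from the previous chord and resolving down by step — a suspension.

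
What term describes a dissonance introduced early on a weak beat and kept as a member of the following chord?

Anticipation.

Approach: ahead of the chord change (typically by step), so it is dissonant against the current harmony. Departure: none — the same pitch is restated or held and is a chord tone of the new harmony.
Dissonant first, consonant once the harmony catches up: the note simply arrives early — an anticipation. (The reverse timing, consonant first and dissonant after the change, would be a suspension or retardation.)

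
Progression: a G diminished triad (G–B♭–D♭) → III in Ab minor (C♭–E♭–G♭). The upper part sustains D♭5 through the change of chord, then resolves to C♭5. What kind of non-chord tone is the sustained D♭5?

The harmony at that moment is C♭ major triad (C♭, E♭, G♭); D♭5 is not a chord tone.
It is held over (the same pitch as the preceding D♭5) and left by step down to C♭5.
Held over from the previous chord and resolving down by step — a suspension.

D♭5 is a suspension.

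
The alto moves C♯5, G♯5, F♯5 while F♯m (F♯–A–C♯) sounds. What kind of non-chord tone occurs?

The harmony at that moment is F♯ minor triad (F♯, A, C♯); G♯5 is not a chord tone.
It is approached by leap up from C♯5 and left by step down to F♯5.
Leap in, step out — an appoggiatura.

G♯5 is an appoggiatura.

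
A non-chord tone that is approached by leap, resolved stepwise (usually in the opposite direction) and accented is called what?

Approach: by leap. Departure: by step. Metric position: strong.
Leap in, step out, in a metrically strong position — an appoggiatura. (It is the mirror image of the escape tone, which steps in and leaps out from a weak position.)

Appoggiatura.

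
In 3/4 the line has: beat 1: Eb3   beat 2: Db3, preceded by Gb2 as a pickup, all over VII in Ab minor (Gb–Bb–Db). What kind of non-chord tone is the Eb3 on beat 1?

Appoggiatura.

The harmony at that moment is Gb major triad (Gb, Bb, Db); Eb3 is not a chord tone.
It is approached by leap up from Gb2 and left by step down to Db3.
Leap in, step out, metrically accented — an appoggiatura.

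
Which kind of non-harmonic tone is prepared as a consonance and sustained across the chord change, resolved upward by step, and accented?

Approach: by preparation — the pitch is first a chord tone, then held (tied or repeated) while the harmony changes under it. Departure: up by step. Metric position: strong.
A prepared dissonance that resolves upward by step — a retardation. (The same figure resolving downward would be a suspension.)

Retardation.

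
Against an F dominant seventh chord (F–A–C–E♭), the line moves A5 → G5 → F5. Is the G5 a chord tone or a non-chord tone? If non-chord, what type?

Non-chord tone — a passing tone.

The harmony at that moment is F dominant seventh chord (F, A, C, E♭); G5 is not a chord tone.
It is approached by step down from A5 and left by step down to F5.
Step in, step out in the same direction — a passing tone.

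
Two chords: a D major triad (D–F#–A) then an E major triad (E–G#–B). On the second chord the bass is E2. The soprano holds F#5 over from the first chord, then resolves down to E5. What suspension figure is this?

At the second chord the bass is E2. The suspended F#5 lies a ninth above the bass; after resolving down by step to E5, the interval above the bass becomes an octave.
Suspension figures are named by those two intervals: 9–8.

9–8 suspension.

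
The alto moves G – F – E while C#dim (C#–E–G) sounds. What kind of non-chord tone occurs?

The harmony at that moment is C# diminished triad (C#, E, G); F is not a chord tone.
It is approached by step down from G and left by step down to E.
Step in, step out in the same direction — a passing tone.

F is a passing tone.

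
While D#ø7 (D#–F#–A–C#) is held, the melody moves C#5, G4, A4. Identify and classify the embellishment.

The harmony at that moment is D# half-diminished seventh chord (D#, F#, A, C#); G4 is not a chord tone.
It is approached by leap down from C#5 and left by step up to A4.
Leap in, step out — an appoggiatura.

G4 is an appoggiatura.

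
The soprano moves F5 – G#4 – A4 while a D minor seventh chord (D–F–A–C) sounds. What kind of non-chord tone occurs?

G#4 is an appoggiatura.

The harmony at that moment is D minor seventh chord (D, F, A, C); G#4 is not a chord tone.
It is approached by leap down from F5 and left by step up to A4.
Leap in, step out — an appoggiatura.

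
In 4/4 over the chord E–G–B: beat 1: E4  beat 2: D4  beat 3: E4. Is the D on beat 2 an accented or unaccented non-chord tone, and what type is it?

Unaccented neighbor tone.

The harmony at that moment is E minor triad (E, G, B); D4 is not a chord tone.
It is approached by step down from E4 and left by step up to E4.
Step away and step back to the same note — a neighbor tone (lower neighbor).
It falls on a weak beat, so it is unaccented.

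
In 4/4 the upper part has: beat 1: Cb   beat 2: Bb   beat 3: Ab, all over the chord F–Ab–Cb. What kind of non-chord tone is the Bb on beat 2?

The harmony at that moment is F diminished triad (F, Ab, Cb); Bb is not a chord tone.
It is approached by step down from Cb and left by step down to Ab.
Step in, step out in the same direction — a passing tone.

Passing tone.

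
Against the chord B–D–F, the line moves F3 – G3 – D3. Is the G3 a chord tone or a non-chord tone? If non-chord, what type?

The harmony at that moment is B diminished triad (B, D, F); G3 is not a chord tone.
It is approached by step up from F3 and left by leap down to D3.
Step in, leap out — an escape tone.

Non-chord tone — an escape tone.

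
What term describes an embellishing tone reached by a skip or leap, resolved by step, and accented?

Approach: by leap. Departure: by step. Metric position: strong.
Leap in, step out, in a metrically strong position — an appoggiatura. (It is the mirror image of the escape tone, which steps in and leaps out from a weak position.)

Appoggiatura.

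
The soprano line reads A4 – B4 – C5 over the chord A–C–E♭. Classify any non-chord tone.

The harmony at that moment is A diminished triad (A, C, E♭); B4 is not a chord tone.
It is approached by step up from A4 and left by step up to C5.
Step in, step out in the same direction — a passing tone.

B4 is a passing tone.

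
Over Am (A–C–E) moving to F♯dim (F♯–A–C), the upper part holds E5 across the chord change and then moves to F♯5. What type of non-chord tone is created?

E5 is a retardation.

The harmony at that moment is F♯ diminished triad (F♯, A, C); E5 is not a chord tone.
It is held over (the same pitch as the preceding E5) and left by step up to F♯5.
Held over from the previous chord and resolving up by step — a retardation.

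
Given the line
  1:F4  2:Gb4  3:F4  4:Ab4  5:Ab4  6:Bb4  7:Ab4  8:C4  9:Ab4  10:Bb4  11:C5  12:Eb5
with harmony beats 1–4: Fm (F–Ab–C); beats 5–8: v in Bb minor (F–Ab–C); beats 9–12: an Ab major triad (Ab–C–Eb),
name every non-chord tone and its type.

The harmony at that moment is F minor triad (F, Ab, C); Gb4 is not a chord tone.
It is approached by step up from F4 and left by step down to F4.
Step away and step back to the same note — a neighbor tone (upper neighbor).
The harmony at that moment is F minor triad (F, Ab, C); Bb4 is not a chord tone.
It is approached by step up from Ab4 and left by step down to Ab4.
Step away and step back to the same note — a neighbor tone (upper neighbor).
The harmony at that moment is Ab major triad (Ab, C, Eb); Bb4 is not a chord tone.
It is approached by step up from Ab4 and left by step up to C5.
Step in, step out in the same direction — a passing tone.

Gb4 (beat 2) — neighbor tone; Bb4 (beat 6) — neighbor tone; Bb4 (beat 10) — passing tone.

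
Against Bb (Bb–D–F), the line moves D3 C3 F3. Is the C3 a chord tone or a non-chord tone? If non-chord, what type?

Non-chord tone — an escape tone.

The harmony at that moment is Bb major triad (Bb, D, F); C3 is not a chord tone.
It is approached by step down from D3 and left by leap up to F3.
Step in, leap out — an escape tone.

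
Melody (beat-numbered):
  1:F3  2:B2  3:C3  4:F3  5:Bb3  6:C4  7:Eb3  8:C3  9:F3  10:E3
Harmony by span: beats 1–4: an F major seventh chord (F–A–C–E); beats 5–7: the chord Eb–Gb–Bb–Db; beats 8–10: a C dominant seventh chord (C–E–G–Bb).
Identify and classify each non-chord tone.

The harmony at that moment is F major seventh chord (F, A, C, E); B2 is not a chord tone.
It is approached by leap down from F3 and left by step up to C3.
Leap in, step out — an appoggiatura.
The harmony at that moment is Eb minor seventh chord (Eb, Gb, Bb, Db); C4 is not a chord tone.
It is approached by step up from Bb3 and left by leap down to Eb3.
Step in, leap out — an escape tone.
The harmony at that moment is C dominant seventh chord (C, E, G, Bb); F3 is not a chord tone.
It is approached by leap up from C3 and left by step down to E3.
Leap in, step out — an appoggiatura.

B2 (beat 2) — appoggiatura; C4 (beat 6) — escape tone; F3 (beat 9) — appoggiatura.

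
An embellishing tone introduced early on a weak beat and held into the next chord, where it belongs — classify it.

Approach: ahead of the chord change (typically by step), so it is dissonant against the current harmony. Departure: none — the same pitch is restated or held and is a chord tone of the new harmony.
Dissonant first, consonant once the harmony catches up: the note simply arrives early — an anticipation. (The reverse timing, consonant first and dissonant after the change, would be a suspension or retardation.)

Anticipation.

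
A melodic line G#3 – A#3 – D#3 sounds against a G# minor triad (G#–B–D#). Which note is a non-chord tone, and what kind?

A#3 is an escape tone.

The harmony at that moment is G# minor triad (G#, B, D#); A#3 is not a chord tone.
It is approached by step up from G#3 and left by leap down to D#3.
Step in, leap out — an escape tone.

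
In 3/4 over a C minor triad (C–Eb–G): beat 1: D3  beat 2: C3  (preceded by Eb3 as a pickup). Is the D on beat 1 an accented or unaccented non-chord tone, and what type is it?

Accented passing tone.

The harmony at that moment is C minor triad (C, Eb, G); D3 is not a chord tone.
It is approached by step down from Eb3 and left by step down to C3.
Step in, step out in the same direction — a passing tone.
It falls on the downbeat, so it is accented.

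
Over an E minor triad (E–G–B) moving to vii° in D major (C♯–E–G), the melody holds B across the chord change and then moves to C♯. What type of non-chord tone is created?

The harmony at that moment is C♯ diminished triad (C♯, E, G); B is not a chord tone.
It is held over (the same pitch as the preceding B) and left by step up to C♯.
Held over from the previous chord and resolving up by step — a retardation.

B is a retardation.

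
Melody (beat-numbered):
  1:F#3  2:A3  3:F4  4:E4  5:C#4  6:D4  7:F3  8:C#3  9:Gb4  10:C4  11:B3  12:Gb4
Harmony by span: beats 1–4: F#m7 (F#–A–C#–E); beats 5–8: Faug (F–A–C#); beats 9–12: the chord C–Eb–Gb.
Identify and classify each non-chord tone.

The harmony at that moment is F# minor seventh chord (F#, A, C#, E); F4 is not a chord tone.
It is approached by leap up from A3 and left by step down to E4.
Leap in, step out — an appoggiatura.
The harmony at that moment is F augmented triad (F, A, C#); D4 is not a chord tone.
It is approached by step up from C#4 and left by leap down to F3.
Step in, leap out — an escape tone.
The harmony at that moment is C diminished triad (C, Eb, Gb); B3 is not a chord tone.
It is approached by step down from C4 and left by leap up to Gb4.
Step in, leap out — an escape tone.

F4 (beat 3) — appoggiatura; D4 (beat 6) — escape tone; B3 (beat 11) — escape tone.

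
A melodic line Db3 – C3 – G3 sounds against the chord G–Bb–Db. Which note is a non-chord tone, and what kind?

The harmony at that moment is G diminished triad (G, Bb, Db); C3 is not a chord tone.
It is approached by step down from Db3 and left by leap up to G3.
Step in, leap out — an escape tone.

C3 is an escape tone.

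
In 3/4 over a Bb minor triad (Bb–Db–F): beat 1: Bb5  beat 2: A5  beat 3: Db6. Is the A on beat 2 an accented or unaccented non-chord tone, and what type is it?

The harmony at that moment is Bb minor triad (Bb, Db, F); A5 is not a chord tone.
It is approached by step down from Bb5 and left by leap up to Db6.
Step in, leap out — an escape tone.
It falls on a weak beat, so it is unaccented.

Unaccented escape tone.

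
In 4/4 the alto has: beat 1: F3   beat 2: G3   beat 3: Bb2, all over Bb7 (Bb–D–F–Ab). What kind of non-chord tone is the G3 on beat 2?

The harmony at that moment is Bb dominant seventh chord (Bb, D, F, Ab); G3 is not a chord tone.
It is approached by step up from F3 and left by leap down to Bb2.
Step in, leap out, on a weak beat — an escape tone.

Escape tone.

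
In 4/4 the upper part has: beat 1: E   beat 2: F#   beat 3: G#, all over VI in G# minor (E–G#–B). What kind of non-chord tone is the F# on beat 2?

The harmony at that moment is E major triad (E, G#, B); F# is not a chord tone.
It is approached by step up from E and left by step up to G#.
Step in, step out in the same direction — a passing tone.

Passing tone.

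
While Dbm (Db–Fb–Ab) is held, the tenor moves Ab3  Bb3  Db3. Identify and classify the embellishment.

Bb3 is an escape tone.

The harmony at that moment is Db minor triad (Db, Fb, Ab); Bb3 is not a chord tone.
It is approached by step up from Ab3 and left by leap down to Db3.
Step in, leap out — an escape tone.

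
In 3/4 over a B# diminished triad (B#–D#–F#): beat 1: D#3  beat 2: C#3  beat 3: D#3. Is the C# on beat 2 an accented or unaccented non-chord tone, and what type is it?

The harmony at that moment is B# diminished triad (B#, D#, F#); C#3 is not a chord tone.
It is approached by step down from D#3 and left by step up to D#3.
Step away and step back to the same note — a neighbor tone (lower neighbor).
It falls on a weak beat, so it is unaccented.

Unaccented neighbor tone.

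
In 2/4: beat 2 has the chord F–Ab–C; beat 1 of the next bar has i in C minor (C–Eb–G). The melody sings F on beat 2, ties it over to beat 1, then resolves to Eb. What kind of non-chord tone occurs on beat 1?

Suspension.

The harmony at that moment is C minor triad (C, Eb, G); F is not a chord tone.
It is held over (the same pitch as the preceding F) and left by step down to Eb.
Held over from the previous chord and resolving down by step — a suspension.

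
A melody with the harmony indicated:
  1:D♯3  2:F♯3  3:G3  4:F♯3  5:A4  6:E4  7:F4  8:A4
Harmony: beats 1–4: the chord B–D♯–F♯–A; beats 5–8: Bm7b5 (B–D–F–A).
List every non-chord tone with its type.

The harmony at that moment is B dominant seventh chord (B, D♯, F♯, A); G3 is not a chord tone.
It is approached by step up from F♯3 and left by step down to F♯3.
Step away and step back to the same note — a neighbor tone (upper neighbor).
The harmony at that moment is B half-diminished seventh chord (B, D, F, A); E4 is not a chord tone.
It is approached by leap down from A4 and left by step up to F4.
Leap in, step out — an appoggiatura.

G3 (beat 3) — neighbor tone; E4 (beat 6) — appoggiatura.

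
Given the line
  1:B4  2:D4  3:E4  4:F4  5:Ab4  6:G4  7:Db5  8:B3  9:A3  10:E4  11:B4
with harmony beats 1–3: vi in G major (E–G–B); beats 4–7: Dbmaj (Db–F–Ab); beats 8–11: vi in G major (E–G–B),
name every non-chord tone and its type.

The harmony at that moment is E minor triad (E, G, B); D4 is not a chord tone.
It is approached by leap down from B4 and left by step up to E4.
Leap in, step out — an appoggiatura.
The harmony at that moment is Db major triad (Db, F, Ab); G4 is not a chord tone.
It is approached by step down from Ab4 and left by leap up to Db5.
Step in, leap out — an escape tone.
The harmony at that moment is E minor triad (E, G, B); A3 is not a chord tone.
It is approached by step down from B3 and left by leap up to E4.
Step in, leap out — an escape tone.

D4 (beat 2) — appoggiatura; G4 (beat 6) — escape tone; A3 (beat 9) — escape tone.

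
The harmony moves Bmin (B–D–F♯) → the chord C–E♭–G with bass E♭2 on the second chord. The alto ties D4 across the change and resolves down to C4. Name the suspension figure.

At the second chord the bass is E♭2. The suspended D4 lies a seventh above the bass; after resolving down by step to C4, the interval above the bass becomes a sixth.
Suspension figures are named by those two intervals: 7–6.

7–6 suspension.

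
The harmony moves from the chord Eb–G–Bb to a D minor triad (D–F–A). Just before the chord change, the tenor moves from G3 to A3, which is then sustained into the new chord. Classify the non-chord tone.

A3 is an anticipation.

The harmony at that moment is Eb major triad (Eb, G, Bb); A3 is not a chord tone.
It is approached by step up from G3 and then sustained as the same pitch into the next harmony.
Arriving early and becoming a chord tone when the harmony changes — an anticipation.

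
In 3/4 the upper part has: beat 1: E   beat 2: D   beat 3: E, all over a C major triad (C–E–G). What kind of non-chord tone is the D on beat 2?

Lower neighbor tone.

The harmony at that moment is C major triad (C, E, G); D is not a chord tone.
It is approached by step down from E and left by step up to E.
Step away and step back to the same note — a neighbor tone (lower neighbor).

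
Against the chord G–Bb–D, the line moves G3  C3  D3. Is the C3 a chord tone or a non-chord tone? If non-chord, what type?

The harmony at that moment is G minor triad (G, Bb, D); C3 is not a chord tone.
It is approached by leap down from G3 and left by step up to D3.
Leap in, step out — an appoggiatura.

Non-chord tone — an appoggiatura.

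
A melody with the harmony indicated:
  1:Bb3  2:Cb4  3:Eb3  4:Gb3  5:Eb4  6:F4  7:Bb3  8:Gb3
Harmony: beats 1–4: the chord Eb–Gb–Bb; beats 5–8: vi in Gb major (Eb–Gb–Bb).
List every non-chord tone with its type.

The harmony at that moment is Eb minor triad (Eb, Gb, Bb); Cb4 is not a chord tone.
It is approached by step up from Bb3 and left by leap down to Eb3.
Step in, leap out — an escape tone.
The harmony at that moment is Eb minor triad (Eb, Gb, Bb); F4 is not a chord tone.
It is approached by step up from Eb4 and left by leap down to Bb3.
Step in, leap out — an escape tone.

Cb4 (beat 2) — escape tone; F4 (beat 6) — escape tone.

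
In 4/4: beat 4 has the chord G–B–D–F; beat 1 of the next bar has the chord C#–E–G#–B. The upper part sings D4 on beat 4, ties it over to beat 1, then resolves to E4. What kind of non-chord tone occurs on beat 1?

Retardation.

The harmony at that moment is C# minor seventh chord (C#, E, G#, B); D4 is not a chord tone.
It is held over (the same pitch as the preceding D4) and left by step up to E4.
Held over from the previous chord and resolving up by step — a retardation.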